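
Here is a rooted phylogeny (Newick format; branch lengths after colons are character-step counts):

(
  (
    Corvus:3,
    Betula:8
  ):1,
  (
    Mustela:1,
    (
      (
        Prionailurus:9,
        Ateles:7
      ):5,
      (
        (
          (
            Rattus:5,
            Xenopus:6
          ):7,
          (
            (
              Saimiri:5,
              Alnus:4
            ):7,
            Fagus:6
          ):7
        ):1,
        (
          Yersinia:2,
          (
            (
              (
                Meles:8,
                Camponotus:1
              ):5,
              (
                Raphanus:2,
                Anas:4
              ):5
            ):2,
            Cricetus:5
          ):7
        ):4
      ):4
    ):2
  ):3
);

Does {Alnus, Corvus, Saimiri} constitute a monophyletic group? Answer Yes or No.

No

The MRCA of the listed taxa is the root, so the smallest clade containing them is the whole tree.
That clade also contains Anas, Ateles, Betula, Camponotus, Cricetus, Fagus, Meles, Mustela, Prionailurus, Raphanus, Rattus, Xenopus, Yersinia, which are not in the proposed group, so the group is not monophyletic.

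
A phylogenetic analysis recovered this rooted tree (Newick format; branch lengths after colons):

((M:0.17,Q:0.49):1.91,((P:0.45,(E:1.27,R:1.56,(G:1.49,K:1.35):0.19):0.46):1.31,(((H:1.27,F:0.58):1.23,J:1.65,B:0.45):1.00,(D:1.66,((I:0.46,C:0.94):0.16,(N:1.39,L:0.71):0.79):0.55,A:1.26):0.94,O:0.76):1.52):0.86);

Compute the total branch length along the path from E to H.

The path runs E → … → MRCA → … → H; the MRCA is the node subtending ((P,(E,R,(G,K))),(((H,F),J,B),(D,((I,C),(N,L)),A),O)).
Branch lengths along that path: 1.27 + 0.46 + 1.31 + 1.52 + 1.00 + 1.23 + 1.27 = 8.06.

8.06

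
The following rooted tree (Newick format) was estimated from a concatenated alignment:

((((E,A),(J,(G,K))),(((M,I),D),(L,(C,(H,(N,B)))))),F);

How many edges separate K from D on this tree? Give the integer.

7

The MRCA of K and D is the node subtending (((E,A),(J,(G,K))),(((M,I),D),(L,(C,(H,(N,B)))))).
From K up to that node: 4 branches. From D up to the same node: 3 branches. Total: 4 + 3 = 7.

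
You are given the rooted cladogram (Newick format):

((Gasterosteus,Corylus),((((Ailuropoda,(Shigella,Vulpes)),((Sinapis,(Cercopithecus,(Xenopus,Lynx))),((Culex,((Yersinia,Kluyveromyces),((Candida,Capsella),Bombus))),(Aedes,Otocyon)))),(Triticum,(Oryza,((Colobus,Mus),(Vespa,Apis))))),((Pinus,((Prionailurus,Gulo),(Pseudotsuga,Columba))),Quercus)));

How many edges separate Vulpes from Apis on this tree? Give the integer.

The MRCA of Vulpes and Apis is the node subtending (((Ailuropoda,(Shigella,Vulpes)),((Sinapis,(Cercopithecus,(Xenopus,Lynx))),((Culex,((Yersinia,Kluyveromyces),((Candida,Capsella),Bombus))),(Aedes,Otocyon)))),(Triticum,(Oryza,((Colobus,Mus),(Vespa,Apis))))).
From Vulpes up to that node: 4 branches. From Apis up to the same node: 5 branches. Total: 4 + 5 = 9.

9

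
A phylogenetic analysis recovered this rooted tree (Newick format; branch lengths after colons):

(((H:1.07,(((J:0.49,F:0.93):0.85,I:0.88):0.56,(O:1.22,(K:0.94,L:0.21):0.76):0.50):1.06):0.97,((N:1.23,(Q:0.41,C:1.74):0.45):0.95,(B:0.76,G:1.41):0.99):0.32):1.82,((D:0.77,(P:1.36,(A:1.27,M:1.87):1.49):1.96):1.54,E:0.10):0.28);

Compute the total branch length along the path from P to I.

The path runs P → … → MRCA → … → I; the MRCA is the root of the tree.
Branch lengths along that path: 1.36 + 1.96 + 1.54 + 0.28 + 1.82 + 0.97 + 1.06 + 0.56 + 0.88 = 10.43.

10.43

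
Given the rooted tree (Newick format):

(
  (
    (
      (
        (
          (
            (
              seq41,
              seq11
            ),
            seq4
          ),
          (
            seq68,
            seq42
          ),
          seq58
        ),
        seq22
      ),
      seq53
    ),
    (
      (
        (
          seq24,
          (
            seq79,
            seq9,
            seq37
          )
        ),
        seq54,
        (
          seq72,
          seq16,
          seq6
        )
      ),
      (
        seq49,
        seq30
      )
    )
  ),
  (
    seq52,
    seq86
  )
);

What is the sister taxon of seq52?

seq86

seq52 attaches to the tree at the node subtending (seq52,seq86).
The other lineage descending from that same node — the sister group — is the single tip seq86.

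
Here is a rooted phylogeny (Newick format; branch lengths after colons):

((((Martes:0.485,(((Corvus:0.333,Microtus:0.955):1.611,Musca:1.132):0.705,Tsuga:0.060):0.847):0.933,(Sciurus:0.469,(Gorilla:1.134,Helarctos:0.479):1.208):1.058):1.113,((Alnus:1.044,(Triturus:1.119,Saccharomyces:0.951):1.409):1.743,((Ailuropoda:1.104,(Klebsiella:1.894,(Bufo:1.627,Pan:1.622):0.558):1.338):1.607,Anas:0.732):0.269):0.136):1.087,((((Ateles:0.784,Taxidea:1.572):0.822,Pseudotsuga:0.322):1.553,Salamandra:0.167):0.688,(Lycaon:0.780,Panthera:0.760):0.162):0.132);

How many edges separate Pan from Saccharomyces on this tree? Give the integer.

8

The MRCA of Pan and Saccharomyces is the node subtending ((Alnus,(Triturus,Saccharomyces)),((Ailuropoda,(Klebsiella,(Bufo,Pan))),Anas)).
From Pan up to that node: 5 branches. From Saccharomyces up to the same node: 3 branches. Total: 5 + 3 = 8.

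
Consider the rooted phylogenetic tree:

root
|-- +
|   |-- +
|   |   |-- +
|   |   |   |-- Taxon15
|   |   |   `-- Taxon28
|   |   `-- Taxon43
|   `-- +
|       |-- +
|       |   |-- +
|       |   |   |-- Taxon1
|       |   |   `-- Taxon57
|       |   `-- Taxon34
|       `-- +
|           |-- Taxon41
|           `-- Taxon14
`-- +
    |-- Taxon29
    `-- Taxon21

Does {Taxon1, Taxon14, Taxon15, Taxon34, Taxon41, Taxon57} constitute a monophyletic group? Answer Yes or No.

No

The MRCA of the listed taxa subtends (((Taxon15,Taxon28),Taxon43),(((Taxon1,Taxon57),Taxon34),(Taxon41,Taxon14))).
That clade also contains Taxon28, Taxon43, which are not in the proposed group, so the group is not monophyletic.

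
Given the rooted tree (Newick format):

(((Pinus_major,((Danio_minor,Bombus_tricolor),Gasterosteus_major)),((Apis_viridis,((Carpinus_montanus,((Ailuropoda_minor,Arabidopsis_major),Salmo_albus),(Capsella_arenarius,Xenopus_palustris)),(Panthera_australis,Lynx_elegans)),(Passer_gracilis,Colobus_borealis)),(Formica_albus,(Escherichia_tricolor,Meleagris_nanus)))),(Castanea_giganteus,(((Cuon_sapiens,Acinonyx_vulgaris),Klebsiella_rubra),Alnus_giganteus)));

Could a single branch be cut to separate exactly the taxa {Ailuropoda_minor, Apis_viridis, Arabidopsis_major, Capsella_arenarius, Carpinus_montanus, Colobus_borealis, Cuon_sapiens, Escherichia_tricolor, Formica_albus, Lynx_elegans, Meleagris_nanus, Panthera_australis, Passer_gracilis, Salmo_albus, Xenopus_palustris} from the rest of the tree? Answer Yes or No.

No

The MRCA of the listed taxa is the root, so the smallest clade containing them is the whole tree.
That clade also contains Acinonyx_vulgaris, Alnus_giganteus, Bombus_tricolor, Castanea_giganteus, Danio_minor, Gasterosteus_major, Klebsiella_rubra, Pinus_major, which are not in the proposed group, so the group is not monophyletic.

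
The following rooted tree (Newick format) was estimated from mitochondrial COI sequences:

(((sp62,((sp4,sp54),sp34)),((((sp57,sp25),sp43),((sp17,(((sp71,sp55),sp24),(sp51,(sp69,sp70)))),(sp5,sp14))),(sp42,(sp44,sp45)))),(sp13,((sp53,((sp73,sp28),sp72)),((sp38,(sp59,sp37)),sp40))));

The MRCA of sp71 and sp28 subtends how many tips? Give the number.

28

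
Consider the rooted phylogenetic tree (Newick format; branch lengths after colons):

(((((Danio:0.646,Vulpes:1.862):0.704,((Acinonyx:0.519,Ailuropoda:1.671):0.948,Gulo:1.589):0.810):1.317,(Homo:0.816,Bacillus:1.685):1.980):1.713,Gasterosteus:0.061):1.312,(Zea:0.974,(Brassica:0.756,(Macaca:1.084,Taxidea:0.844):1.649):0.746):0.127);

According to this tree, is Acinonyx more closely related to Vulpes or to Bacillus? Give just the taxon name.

The MRCA of Acinonyx and Vulpes subtends ((Danio,Vulpes),((Acinonyx,Ailuropoda),Gulo)) (5 taxa).
The MRCA of Acinonyx and Bacillus subtends (((Danio,Vulpes),((Acinonyx,Ailuropoda),Gulo)),(Homo,Bacillus)) (7 taxa).
The first is nested inside the second, so Acinonyx shares a more recent common ancestor with Vulpes.

Vulpes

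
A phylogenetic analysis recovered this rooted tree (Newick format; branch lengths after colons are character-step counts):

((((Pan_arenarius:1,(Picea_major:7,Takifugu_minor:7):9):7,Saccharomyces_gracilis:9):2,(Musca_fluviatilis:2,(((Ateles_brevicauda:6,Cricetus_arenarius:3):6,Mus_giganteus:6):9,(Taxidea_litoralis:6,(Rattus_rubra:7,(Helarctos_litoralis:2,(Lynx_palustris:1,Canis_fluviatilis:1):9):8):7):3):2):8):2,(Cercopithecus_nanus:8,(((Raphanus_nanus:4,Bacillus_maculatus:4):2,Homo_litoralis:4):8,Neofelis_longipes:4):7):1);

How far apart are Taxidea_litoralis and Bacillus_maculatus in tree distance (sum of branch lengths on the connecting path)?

43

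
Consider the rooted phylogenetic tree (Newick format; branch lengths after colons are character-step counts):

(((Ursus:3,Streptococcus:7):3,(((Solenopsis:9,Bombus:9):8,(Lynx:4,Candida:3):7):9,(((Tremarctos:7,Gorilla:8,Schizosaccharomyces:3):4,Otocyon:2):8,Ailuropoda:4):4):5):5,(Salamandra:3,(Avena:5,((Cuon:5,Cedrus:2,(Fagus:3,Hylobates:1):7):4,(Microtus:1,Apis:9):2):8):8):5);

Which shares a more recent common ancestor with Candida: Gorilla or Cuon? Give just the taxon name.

The MRCA of Candida and Gorilla subtends (((Solenopsis,Bombus),(Lynx,Candida)),(((Tremarctos,Gorilla,Schizosaccharomyces),Otocyon),Ailuropoda)) (9 taxa).
The MRCA of Candida and Cuon is the root, subtending the entire tree (19 taxa).
The first is nested inside the second, so Candida shares a more recent common ancestor with Gorilla.

Gorilla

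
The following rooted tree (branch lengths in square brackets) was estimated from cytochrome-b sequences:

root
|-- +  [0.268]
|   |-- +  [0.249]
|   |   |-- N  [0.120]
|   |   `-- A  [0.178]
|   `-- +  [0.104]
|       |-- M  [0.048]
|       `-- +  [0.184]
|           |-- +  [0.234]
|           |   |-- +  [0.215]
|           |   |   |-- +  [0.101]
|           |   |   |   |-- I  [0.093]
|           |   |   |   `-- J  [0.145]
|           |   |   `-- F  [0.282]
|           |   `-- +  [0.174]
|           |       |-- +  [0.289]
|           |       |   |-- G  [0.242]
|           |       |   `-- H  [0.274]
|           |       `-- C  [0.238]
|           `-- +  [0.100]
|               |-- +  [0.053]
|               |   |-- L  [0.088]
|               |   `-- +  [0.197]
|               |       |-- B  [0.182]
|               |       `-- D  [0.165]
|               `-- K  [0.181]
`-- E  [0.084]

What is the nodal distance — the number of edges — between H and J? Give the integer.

6

The MRCA of H and J is the node subtending (((I,J),F),((G,H),C)).
From H up to that node: 3 branches. From J up to the same node: 3 branches. Total: 3 + 3 = 6.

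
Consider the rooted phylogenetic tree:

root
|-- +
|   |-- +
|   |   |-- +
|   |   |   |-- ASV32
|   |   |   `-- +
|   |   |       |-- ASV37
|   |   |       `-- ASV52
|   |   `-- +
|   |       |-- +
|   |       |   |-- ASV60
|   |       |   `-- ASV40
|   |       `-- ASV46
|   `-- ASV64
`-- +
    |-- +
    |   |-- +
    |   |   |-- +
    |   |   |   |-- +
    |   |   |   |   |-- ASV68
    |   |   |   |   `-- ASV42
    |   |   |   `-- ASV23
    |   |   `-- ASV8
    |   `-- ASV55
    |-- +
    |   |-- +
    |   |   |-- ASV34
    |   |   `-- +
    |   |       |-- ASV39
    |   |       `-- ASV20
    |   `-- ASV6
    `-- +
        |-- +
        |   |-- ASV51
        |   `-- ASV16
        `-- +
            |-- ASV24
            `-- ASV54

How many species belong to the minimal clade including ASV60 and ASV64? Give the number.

7

The MRCA of ASV60 and ASV64 is the node subtending (((ASV32,(ASV37,ASV52)),((ASV60,ASV40),ASV46)),ASV64).
That clade contains 7 terminal taxa: ASV32, ASV37, ASV40, ASV46, ASV52, ASV60, ASV64.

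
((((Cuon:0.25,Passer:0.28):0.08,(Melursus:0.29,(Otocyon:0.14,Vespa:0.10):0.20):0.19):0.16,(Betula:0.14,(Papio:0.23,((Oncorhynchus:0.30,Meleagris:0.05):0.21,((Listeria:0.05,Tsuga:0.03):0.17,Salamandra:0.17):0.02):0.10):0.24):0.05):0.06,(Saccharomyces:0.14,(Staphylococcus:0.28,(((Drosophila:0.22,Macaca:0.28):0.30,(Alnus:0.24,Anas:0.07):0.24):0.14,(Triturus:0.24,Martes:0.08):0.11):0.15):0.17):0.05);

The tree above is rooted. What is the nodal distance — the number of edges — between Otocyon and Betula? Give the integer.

The MRCA of Otocyon and Betula is the node subtending (((Cuon,Passer),(Melursus,(Otocyon,Vespa))),(Betula,(Papio,((Oncorhynchus,Meleagris),((Listeria,Tsuga),Salamandra))))).
From Otocyon up to that node: 4 branches. From Betula up to the same node: 2 branches. Total: 4 + 2 = 6.

6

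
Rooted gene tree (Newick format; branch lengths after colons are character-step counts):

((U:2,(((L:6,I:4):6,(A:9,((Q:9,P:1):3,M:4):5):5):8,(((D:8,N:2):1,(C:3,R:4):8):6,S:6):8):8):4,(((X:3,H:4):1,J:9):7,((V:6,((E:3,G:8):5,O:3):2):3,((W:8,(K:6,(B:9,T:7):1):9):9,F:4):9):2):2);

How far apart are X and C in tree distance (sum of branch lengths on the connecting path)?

The path runs X → … → MRCA → … → C; the MRCA is the root of the tree.
Branch lengths along that path: 3 + 1 + 7 + 2 + 4 + 8 + 8 + 6 + 8 + 3 = 50.

50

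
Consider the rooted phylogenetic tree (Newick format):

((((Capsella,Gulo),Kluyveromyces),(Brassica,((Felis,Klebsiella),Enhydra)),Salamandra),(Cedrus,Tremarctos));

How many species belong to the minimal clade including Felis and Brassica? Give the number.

The MRCA of Felis and Brassica is the node subtending (Brassica,((Felis,Klebsiella),Enhydra)).
That clade contains 4 terminal taxa: Brassica, Enhydra, Felis, Klebsiella.

4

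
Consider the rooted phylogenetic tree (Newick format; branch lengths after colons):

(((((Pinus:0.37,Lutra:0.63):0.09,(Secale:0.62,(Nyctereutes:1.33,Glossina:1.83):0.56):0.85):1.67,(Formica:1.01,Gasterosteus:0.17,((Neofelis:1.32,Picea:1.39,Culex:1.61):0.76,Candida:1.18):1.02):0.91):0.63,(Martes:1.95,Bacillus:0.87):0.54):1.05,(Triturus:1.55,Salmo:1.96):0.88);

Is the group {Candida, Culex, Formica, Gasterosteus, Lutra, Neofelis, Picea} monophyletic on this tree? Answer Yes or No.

No

The MRCA of the listed taxa subtends (((Pinus,Lutra),(Secale,(Nyctereutes,Glossina))),(Formica,Gasterosteus,((Neofelis,Picea,Culex),Candida))).
That clade also contains Glossina, Nyctereutes, Pinus, Secale, which are not in the proposed group, so the group is not monophyletic.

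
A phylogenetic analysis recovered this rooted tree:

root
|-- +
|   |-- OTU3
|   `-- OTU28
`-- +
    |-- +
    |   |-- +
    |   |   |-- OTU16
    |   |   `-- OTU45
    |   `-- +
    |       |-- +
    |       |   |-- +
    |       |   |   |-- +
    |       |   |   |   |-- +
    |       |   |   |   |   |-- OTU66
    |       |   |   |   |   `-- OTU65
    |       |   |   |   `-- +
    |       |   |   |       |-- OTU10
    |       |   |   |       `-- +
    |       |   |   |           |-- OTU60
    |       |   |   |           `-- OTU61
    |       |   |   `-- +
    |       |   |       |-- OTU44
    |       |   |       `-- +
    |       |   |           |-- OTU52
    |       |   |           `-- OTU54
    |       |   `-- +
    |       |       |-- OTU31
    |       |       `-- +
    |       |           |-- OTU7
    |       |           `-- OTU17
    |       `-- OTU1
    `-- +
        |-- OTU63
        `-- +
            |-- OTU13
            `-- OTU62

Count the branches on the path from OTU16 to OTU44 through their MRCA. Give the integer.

7

The MRCA of OTU16 and OTU44 is the node subtending ((OTU16,OTU45),(((((OTU66,OTU65),(OTU10,(OTU60,OTU61))),(OTU44,(OTU52,OTU54))),(OTU31,(OTU7,OTU17))),OTU1)).
From OTU16 up to that node: 2 branches. From OTU44 up to the same node: 5 branches. Total: 2 + 5 = 7.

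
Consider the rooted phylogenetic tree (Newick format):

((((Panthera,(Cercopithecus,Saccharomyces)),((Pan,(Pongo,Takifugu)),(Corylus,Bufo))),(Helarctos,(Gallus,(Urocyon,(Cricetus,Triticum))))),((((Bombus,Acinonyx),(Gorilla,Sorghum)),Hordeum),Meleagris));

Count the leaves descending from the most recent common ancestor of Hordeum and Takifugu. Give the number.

19

The MRCA of Hordeum and Takifugu is the root, so the clade is the entire tree.
That clade contains 19 terminal taxa: Acinonyx, Bombus, Bufo, Cercopithecus, Corylus, Cricetus, Gallus, Gorilla, Helarctos, Hordeum, Meleagris, Pan, Panthera, Pongo, Saccharomyces, Sorghum, Takifugu, Triticum, Urocyon.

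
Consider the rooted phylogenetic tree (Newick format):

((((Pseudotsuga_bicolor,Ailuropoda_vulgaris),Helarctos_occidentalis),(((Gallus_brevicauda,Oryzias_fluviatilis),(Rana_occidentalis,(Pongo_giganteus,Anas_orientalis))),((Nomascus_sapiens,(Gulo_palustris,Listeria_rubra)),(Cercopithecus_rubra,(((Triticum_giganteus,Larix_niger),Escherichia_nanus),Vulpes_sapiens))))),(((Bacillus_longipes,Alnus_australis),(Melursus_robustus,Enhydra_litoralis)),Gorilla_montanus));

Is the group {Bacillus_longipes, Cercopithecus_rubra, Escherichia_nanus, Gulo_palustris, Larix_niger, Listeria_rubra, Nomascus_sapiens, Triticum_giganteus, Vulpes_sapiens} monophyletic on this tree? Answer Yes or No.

No

The MRCA of the listed taxa is the root, so the smallest clade containing them is the whole tree.
That clade also contains Ailuropoda_vulgaris, Alnus_australis, Anas_orientalis, Enhydra_litoralis, Gallus_brevicauda, Gorilla_montanus, Helarctos_occidentalis, Melursus_robustus, Oryzias_fluviatilis, Pongo_giganteus, Pseudotsuga_bicolor, Rana_occidentalis, which are not in the proposed group, so the group is not monophyletic.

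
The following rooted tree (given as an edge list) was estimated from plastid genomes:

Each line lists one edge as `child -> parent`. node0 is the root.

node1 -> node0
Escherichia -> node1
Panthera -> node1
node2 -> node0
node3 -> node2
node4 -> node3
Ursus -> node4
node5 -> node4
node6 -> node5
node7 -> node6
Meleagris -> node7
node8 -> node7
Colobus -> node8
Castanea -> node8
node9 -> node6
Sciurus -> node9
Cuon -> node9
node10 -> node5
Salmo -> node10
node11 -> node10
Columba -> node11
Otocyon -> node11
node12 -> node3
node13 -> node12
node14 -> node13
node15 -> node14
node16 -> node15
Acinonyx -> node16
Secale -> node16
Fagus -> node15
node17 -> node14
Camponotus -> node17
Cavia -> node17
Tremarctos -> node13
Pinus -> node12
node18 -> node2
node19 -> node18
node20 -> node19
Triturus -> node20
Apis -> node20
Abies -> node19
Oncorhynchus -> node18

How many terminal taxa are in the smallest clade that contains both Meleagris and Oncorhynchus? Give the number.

20

The MRCA of Meleagris and Oncorhynchus is the node subtending (((Ursus,(((Meleagris,(Colobus,Castanea)),(Sciurus,Cuon)),(Salmo,(Columba,Otocyon)))),(((((Acinonyx,Secale),Fagus),(Camponotus,Cavia)),Tremarctos),Pinus)),(((Triturus,Apis),Abies),Oncorhynchus)).
That clade contains 20 terminal taxa: Abies, Acinonyx, Apis, Camponotus, Castanea, Cavia, Colobus, Columba, Cuon, Fagus, Meleagris, Oncorhynchus, Otocyon, Pinus, Salmo, Sciurus, Secale, Tremarctos, Triturus, Ursus.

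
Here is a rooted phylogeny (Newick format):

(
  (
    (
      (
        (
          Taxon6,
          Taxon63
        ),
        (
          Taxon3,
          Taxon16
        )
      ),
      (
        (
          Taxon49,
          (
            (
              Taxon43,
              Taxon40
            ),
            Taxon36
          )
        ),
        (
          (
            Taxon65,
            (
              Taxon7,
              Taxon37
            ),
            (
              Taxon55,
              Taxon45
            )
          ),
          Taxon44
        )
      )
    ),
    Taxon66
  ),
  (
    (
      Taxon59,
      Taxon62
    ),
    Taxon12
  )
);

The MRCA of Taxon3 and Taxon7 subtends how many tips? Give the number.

The MRCA of Taxon3 and Taxon7 is the node subtending (((Taxon6,Taxon63),(Taxon3,Taxon16)),((Taxon49,((Taxon43,Taxon40),Taxon36)),((Taxon65,(Taxon7,Taxon37),(Taxon55,Taxon45)),Taxon44))).
That clade contains 14 terminal taxa: Taxon16, Taxon3, Taxon36, Taxon37, Taxon40, Taxon43, Taxon44, Taxon45, Taxon49, Taxon55, Taxon6, Taxon63, Taxon65, Taxon7.

14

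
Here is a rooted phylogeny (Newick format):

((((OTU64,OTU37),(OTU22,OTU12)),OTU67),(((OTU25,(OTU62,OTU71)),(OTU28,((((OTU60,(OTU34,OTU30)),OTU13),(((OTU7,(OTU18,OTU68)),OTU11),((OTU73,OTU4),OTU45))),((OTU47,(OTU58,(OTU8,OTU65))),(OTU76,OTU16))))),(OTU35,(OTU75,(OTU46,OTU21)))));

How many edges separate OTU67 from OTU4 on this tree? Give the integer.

11

The MRCA of OTU67 and OTU4 is the root of the tree.
From OTU67 up to that node: 2 branches. From OTU4 up to the same node: 9 branches. Total: 2 + 9 = 11.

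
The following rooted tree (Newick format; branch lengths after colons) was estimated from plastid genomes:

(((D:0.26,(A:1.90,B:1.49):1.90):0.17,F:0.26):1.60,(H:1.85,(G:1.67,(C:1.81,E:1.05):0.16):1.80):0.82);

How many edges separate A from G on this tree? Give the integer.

7

The MRCA of A and G is the root of the tree.
From A up to that node: 4 branches. From G up to the same node: 3 branches. Total: 4 + 3 = 7.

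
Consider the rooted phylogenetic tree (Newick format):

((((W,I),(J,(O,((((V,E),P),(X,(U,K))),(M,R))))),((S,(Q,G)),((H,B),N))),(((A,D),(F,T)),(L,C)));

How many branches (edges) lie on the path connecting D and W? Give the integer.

8

The MRCA of D and W is the root of the tree.
From D up to that node: 4 branches. From W up to the same node: 4 branches. Total: 4 + 4 = 8.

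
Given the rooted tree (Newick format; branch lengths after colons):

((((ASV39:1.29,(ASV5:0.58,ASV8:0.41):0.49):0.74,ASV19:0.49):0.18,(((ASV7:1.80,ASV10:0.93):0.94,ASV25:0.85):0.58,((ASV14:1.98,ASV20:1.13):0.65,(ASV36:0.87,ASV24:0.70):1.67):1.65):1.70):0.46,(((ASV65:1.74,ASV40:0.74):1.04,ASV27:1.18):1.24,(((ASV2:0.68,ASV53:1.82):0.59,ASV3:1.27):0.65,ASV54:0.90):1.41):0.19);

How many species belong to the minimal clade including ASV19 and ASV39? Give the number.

The MRCA of ASV19 and ASV39 is the node subtending ((ASV39,(ASV5,ASV8)),ASV19).
That clade contains 4 terminal taxa: ASV19, ASV39, ASV5, ASV8.

4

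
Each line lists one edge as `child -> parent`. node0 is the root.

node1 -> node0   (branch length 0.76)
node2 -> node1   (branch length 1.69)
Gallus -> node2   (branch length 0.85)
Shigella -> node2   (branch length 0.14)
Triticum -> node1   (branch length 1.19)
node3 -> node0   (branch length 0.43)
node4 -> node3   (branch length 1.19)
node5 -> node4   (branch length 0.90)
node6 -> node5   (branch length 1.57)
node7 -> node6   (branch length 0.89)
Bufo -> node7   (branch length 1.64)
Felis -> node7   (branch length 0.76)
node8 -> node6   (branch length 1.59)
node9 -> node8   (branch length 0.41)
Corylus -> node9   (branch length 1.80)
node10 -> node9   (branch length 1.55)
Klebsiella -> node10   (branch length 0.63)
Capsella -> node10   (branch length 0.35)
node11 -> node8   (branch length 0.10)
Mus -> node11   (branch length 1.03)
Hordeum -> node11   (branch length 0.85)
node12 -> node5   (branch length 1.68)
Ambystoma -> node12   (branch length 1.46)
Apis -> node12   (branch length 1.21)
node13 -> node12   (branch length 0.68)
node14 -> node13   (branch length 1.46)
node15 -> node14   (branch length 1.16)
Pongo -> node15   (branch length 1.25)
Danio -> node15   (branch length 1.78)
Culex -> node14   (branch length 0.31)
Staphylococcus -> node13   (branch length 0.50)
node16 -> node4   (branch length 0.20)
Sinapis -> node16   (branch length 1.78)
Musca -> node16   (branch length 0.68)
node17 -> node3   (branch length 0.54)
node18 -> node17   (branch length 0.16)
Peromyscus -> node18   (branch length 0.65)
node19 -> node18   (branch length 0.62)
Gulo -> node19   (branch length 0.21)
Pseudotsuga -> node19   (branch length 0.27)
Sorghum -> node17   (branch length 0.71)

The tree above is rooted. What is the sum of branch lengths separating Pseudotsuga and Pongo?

The path runs Pseudotsuga → … → MRCA → … → Pongo; the MRCA is the node subtending (((((Bufo,Felis),((Corylus,(Klebsiella,Capsella)),(Mus,Hordeum))),(Ambystoma,Apis,(((Pongo,Danio),Culex),Staphylococcus))),(Sinapis,Musca)),((Peromyscus,(Gulo,Pseudotsuga)),Sorghum)).
Branch lengths along that path: 0.27 + 0.62 + 0.16 + 0.54 + 1.19 + 0.90 + 1.68 + 0.68 + 1.46 + 1.16 + 1.25 = 9.91.

9.91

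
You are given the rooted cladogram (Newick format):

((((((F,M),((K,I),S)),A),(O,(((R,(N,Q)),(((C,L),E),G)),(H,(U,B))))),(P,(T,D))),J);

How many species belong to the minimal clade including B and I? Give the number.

17

The MRCA of B and I is the node subtending ((((F,M),((K,I),S)),A),(O,(((R,(N,Q)),(((C,L),E),G)),(H,(U,B))))).
That clade contains 17 terminal taxa: A, B, C, E, F, G, H, I, K, L, M, N, O, Q, R, S, U.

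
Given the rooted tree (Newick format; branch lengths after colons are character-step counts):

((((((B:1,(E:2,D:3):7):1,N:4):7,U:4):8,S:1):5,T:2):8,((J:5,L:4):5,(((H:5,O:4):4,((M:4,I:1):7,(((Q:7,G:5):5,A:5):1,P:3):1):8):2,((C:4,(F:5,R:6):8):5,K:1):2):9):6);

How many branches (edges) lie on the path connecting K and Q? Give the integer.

The MRCA of K and Q is the node subtending (((H,O),((M,I),(((Q,G),A),P))),((C,(F,R)),K)).
From K up to that node: 2 branches. From Q up to the same node: 6 branches. Total: 2 + 6 = 8.

8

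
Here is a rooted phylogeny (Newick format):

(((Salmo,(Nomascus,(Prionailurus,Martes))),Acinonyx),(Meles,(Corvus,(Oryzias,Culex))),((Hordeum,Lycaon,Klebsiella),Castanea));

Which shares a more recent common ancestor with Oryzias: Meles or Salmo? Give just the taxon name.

Meles

The MRCA of Oryzias and Meles subtends (Meles,(Corvus,(Oryzias,Culex))) (4 taxa).
The MRCA of Oryzias and Salmo is the root, subtending the entire tree (13 taxa).
The first is nested inside the second, so Oryzias shares a more recent common ancestor with Meles.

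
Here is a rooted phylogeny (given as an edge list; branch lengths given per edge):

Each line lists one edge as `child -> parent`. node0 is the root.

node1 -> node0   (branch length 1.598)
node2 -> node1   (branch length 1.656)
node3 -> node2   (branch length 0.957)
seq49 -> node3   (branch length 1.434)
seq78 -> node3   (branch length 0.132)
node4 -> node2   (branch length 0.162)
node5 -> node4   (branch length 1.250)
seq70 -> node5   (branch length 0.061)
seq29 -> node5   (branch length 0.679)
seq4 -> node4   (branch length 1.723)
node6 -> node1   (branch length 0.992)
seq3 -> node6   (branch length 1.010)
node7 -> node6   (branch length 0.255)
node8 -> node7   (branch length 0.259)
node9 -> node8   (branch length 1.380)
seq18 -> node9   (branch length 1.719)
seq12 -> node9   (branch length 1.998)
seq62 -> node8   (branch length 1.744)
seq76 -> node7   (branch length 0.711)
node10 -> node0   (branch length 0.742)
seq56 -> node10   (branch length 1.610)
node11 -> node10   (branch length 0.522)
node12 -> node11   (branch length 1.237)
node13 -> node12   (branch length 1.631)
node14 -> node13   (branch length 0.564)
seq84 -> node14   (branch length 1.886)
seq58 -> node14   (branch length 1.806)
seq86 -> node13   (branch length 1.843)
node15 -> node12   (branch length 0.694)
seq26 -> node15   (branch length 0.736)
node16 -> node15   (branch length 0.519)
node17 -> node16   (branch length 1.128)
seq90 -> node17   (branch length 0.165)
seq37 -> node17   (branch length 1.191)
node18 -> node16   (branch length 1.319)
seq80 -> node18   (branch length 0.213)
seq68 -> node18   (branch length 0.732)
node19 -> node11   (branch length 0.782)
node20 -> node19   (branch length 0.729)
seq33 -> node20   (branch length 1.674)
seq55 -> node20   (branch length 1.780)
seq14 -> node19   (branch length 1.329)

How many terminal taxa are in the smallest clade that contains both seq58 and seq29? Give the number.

22

The MRCA of seq58 and seq29 is the root, so the clade is the entire tree.
That clade contains 22 terminal taxa: seq12, seq14, seq18, seq26, seq29, seq3, seq33, seq37, seq4, seq49, seq55, seq56, seq58, seq62, seq68, seq70, seq76, seq78, seq80, seq84, seq86, seq90.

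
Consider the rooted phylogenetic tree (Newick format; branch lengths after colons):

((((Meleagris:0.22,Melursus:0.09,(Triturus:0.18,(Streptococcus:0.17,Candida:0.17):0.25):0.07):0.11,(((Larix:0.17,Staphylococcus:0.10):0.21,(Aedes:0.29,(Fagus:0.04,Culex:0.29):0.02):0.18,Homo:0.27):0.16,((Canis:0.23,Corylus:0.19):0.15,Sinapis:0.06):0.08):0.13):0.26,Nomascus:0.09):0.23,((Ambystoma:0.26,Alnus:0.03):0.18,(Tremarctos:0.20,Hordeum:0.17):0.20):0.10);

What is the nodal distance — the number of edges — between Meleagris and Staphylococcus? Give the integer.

6

The MRCA of Meleagris and Staphylococcus is the node subtending ((Meleagris,Melursus,(Triturus,(Streptococcus,Candida))),(((Larix,Staphylococcus),(Aedes,(Fagus,Culex)),Homo),((Canis,Corylus),Sinapis))).
From Meleagris up to that node: 2 branches. From Staphylococcus up to the same node: 4 branches. Total: 2 + 4 = 6.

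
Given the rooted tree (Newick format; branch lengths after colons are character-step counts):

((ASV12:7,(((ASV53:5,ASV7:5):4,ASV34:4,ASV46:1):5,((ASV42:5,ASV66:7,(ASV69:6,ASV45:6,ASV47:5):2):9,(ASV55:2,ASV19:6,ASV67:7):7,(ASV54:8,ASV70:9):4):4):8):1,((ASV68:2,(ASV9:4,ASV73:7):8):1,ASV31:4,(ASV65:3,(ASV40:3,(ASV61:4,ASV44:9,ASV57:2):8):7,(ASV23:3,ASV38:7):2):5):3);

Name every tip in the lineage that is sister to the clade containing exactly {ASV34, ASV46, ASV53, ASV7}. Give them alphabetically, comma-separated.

ASV19, ASV42, ASV45, ASV47, ASV54, ASV55, ASV66, ASV67, ASV69, ASV70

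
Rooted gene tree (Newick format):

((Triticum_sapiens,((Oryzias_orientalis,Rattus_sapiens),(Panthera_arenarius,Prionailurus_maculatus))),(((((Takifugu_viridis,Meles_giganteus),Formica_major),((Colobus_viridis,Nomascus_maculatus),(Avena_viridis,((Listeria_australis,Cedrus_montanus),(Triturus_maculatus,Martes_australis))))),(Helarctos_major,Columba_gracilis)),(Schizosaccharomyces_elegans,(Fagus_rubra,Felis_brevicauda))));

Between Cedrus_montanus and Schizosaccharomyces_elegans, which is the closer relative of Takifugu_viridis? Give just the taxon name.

Cedrus_montanus

The MRCA of Takifugu_viridis and Cedrus_montanus subtends (((Takifugu_viridis,Meles_giganteus),Formica_major),((Colobus_viridis,Nomascus_maculatus),(Avena_viridis,((Listeria_australis,Cedrus_montanus),(Triturus_maculatus,Martes_australis))))) (10 taxa).
The MRCA of Takifugu_viridis and Schizosaccharomyces_elegans subtends (((((Takifugu_viridis,Meles_giganteus),Formica_major),((Colobus_viridis,Nomascus_maculatus),(Avena_viridis,((Listeria_australis,Cedrus_montanus),(Triturus_maculatus,Martes_australis))))),(Helarctos_major,Columba_gracilis)),(Schizosaccharomyces_elegans,(Fagus_rubra,Felis_brevicauda))) (15 taxa).
The first is nested inside the second, so Takifugu_viridis shares a more recent common ancestor with Cedrus_montanus.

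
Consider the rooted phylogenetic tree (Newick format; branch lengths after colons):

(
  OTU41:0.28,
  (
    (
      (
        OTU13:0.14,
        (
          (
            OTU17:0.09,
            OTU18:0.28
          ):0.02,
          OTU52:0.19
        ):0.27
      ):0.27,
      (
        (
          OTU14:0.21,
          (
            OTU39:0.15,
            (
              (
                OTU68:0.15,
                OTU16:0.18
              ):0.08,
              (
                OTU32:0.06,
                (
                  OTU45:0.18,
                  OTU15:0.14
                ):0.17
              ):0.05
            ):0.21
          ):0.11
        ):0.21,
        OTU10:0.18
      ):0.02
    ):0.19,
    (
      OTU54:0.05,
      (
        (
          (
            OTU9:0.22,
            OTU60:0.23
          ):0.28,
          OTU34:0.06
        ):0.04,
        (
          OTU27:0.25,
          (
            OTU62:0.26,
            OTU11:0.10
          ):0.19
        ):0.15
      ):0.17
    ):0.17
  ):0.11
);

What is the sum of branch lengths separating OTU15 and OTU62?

The path runs OTU15 → … → MRCA → … → OTU62; the MRCA is the node subtending (((OTU13,((OTU17,OTU18),OTU52)),((OTU14,(OTU39,((OTU68,OTU16),(OTU32,(OTU45,OTU15))))),OTU10)),(OTU54,(((OTU9,OTU60),OTU34),(OTU27,(OTU62,OTU11))))).
Branch lengths along that path: 0.14 + 0.17 + 0.05 + 0.21 + 0.11 + 0.21 + 0.02 + 0.19 + 0.17 + 0.17 + 0.15 + 0.19 + 0.26 = 2.04.

2.04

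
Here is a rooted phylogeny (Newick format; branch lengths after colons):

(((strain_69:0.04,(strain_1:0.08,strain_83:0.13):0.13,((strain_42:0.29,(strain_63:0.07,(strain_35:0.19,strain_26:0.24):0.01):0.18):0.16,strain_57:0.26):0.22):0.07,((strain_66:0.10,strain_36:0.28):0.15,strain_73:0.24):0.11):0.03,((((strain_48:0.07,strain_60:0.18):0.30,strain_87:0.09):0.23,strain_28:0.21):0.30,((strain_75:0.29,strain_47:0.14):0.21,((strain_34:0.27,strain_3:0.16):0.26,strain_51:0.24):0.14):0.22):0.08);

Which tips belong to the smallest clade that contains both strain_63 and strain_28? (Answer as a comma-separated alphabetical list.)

strain_1, strain_26, strain_28, strain_3, strain_34, strain_35, strain_36, strain_42, strain_47, strain_48, strain_51, strain_57, strain_60, strain_63, strain_66, strain_69, strain_73, strain_75, strain_83, strain_87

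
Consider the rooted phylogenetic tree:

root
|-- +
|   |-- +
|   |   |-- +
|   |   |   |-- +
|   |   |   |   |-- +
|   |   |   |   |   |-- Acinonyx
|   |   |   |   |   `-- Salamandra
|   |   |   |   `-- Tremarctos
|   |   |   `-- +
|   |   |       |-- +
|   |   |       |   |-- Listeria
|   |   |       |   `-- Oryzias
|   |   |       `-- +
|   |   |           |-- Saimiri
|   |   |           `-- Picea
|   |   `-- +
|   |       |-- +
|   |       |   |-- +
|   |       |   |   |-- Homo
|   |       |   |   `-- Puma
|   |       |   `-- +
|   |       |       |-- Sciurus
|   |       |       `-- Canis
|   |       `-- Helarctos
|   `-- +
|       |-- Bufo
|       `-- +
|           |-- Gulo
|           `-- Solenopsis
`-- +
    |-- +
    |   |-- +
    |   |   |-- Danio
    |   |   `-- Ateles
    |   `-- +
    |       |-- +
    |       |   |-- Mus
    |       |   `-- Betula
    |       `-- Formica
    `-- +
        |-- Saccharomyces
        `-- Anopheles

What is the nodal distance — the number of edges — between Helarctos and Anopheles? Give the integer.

7

The MRCA of Helarctos and Anopheles is the root of the tree.
From Helarctos up to that node: 4 branches. From Anopheles up to the same node: 3 branches. Total: 4 + 3 = 7.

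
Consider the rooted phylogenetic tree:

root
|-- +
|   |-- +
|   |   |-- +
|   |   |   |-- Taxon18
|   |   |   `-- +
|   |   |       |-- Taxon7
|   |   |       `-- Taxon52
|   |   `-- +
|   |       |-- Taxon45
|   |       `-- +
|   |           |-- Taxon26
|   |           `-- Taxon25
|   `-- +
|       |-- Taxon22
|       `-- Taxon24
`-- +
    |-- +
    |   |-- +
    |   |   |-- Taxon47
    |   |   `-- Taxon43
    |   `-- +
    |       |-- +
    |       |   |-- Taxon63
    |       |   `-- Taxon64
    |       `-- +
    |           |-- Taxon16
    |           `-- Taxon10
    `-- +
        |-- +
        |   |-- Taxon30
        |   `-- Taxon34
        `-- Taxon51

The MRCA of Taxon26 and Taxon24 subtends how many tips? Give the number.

8

The MRCA of Taxon26 and Taxon24 is the node subtending (((Taxon18,(Taxon7,Taxon52)),(Taxon45,(Taxon26,Taxon25))),(Taxon22,Taxon24)).
That clade contains 8 terminal taxa: Taxon18, Taxon22, Taxon24, Taxon25, Taxon26, Taxon45, Taxon52, Taxon7.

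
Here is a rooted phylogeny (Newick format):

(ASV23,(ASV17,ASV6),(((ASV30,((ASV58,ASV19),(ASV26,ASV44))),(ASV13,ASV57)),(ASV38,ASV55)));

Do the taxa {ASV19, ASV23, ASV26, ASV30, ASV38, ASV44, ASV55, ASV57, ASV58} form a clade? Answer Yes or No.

No

The MRCA of the listed taxa is the root, so the smallest clade containing them is the whole tree.
That clade also contains ASV13, ASV17, ASV6, which are not in the proposed group, so the group is not monophyletic.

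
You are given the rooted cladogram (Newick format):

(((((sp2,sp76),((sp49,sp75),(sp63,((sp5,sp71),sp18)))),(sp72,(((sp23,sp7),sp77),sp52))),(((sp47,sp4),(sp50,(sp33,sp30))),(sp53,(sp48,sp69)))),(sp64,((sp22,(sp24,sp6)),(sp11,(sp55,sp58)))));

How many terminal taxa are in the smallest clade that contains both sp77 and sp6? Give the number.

28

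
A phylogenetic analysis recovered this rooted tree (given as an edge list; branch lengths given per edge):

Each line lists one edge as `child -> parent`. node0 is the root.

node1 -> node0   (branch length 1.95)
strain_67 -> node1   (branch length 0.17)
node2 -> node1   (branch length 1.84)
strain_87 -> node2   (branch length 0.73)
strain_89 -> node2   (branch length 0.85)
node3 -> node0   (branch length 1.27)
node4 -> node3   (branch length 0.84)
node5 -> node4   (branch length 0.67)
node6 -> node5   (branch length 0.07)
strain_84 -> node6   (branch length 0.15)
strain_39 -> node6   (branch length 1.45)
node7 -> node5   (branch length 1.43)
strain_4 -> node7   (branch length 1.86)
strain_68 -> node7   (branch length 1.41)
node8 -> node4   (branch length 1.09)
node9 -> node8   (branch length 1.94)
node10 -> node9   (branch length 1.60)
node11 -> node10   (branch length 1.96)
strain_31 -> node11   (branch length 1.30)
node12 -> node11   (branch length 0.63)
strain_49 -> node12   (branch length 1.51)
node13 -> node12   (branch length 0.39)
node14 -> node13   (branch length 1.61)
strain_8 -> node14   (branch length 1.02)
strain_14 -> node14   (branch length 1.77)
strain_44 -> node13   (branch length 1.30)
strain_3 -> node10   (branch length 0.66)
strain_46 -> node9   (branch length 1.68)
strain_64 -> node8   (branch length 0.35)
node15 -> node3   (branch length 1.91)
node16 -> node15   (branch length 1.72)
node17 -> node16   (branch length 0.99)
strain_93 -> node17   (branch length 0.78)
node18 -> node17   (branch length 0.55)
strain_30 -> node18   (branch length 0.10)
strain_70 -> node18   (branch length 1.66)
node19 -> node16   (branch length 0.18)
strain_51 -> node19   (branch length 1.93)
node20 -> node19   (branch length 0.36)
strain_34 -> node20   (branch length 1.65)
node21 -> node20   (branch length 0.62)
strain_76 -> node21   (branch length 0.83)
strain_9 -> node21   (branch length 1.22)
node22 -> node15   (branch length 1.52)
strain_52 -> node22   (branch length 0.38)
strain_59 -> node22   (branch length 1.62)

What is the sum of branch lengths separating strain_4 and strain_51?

The path runs strain_4 → … → MRCA → … → strain_51; the MRCA is the node subtending ((((strain_84,strain_39),(strain_4,strain_68)),((((strain_31,(strain_49,((strain_8,strain_14),strain_44))),strain_3),strain_46),strain_64)),(((strain_93,(strain_30,strain_70)),(strain_51,(strain_34,(strain_76,strain_9)))),(strain_52,strain_59))).
Branch lengths along that path: 1.86 + 1.43 + 0.67 + 0.84 + 1.91 + 1.72 + 0.18 + 1.93 = 10.54.

10.54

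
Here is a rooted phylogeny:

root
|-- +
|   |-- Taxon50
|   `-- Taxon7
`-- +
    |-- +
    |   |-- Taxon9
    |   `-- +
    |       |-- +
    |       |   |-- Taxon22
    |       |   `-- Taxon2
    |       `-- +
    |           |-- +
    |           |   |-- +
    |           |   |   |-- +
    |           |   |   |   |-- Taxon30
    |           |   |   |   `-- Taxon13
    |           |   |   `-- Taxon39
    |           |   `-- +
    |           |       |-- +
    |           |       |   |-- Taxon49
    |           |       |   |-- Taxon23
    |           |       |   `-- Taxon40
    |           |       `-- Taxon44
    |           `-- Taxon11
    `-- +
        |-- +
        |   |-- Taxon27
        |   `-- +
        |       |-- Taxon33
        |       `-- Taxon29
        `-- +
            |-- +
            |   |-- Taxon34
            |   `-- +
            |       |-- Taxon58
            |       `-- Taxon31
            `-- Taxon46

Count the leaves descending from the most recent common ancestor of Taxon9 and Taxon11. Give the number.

11

The MRCA of Taxon9 and Taxon11 is the node subtending (Taxon9,((Taxon22,Taxon2),((((Taxon30,Taxon13),Taxon39),((Taxon49,Taxon23,Taxon40),Taxon44)),Taxon11))).
That clade contains 11 terminal taxa: Taxon11, Taxon13, Taxon2, Taxon22, Taxon23, Taxon30, Taxon39, Taxon40, Taxon44, Taxon49, Taxon9.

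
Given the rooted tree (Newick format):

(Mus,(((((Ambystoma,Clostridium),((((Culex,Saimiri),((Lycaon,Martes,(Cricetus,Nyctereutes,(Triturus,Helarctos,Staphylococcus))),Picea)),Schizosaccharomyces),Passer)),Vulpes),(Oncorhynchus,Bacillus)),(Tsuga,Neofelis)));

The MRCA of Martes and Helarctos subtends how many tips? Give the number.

7

The MRCA of Martes and Helarctos is the node subtending (Lycaon,Martes,(Cricetus,Nyctereutes,(Triturus,Helarctos,Staphylococcus))).
That clade contains 7 terminal taxa: Cricetus, Helarctos, Lycaon, Martes, Nyctereutes, Staphylococcus, Triturus.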